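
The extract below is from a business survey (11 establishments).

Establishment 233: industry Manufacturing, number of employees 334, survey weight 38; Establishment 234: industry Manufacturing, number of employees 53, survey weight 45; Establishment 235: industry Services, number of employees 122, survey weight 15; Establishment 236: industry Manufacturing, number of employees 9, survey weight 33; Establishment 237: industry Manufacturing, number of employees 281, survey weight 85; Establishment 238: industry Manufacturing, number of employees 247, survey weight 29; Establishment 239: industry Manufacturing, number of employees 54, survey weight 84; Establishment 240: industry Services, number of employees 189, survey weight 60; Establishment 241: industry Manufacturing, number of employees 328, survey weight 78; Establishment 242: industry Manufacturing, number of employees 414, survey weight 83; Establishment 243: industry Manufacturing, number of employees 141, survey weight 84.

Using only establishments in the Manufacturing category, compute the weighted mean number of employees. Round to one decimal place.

Manufacturing rows: 233, 234, 236, 237, 238, 239, 241, 242, 243
Weighted sum = 334×38 + 53×45 + 9×33 + 281×85 + 247×29 + 54×84 + 328×78 + 414×83 + 141×84
  = 122748
Sum of weights = 38 + 45 + 33 + 85 + 29 + 84 + 78 + 83 + 84 = 559
Weighted mean = 122748 / 559 = 219.58497

219.6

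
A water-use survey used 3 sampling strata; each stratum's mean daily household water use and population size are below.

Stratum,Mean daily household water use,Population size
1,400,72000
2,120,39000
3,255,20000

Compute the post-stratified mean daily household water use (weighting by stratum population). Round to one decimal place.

294.5

Σ Nₕ·x̄ₕ = 400×72000 + 120×39000 + 255×20000
  = 28800000 + 4680000 + 5100000 = 38580000
Σ Nₕ = 72000 + 39000 + 20000 = 131000
Overall mean = 38580000 / 131000 = 294.50382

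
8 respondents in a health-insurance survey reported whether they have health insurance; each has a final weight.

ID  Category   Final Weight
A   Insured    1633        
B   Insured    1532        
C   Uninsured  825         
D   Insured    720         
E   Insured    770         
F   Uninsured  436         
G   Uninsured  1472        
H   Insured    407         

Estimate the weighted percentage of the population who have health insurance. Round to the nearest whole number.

65

Sum of weights for 'Insured' = 1633 + 1532 + 720 + 770 + 407 = 5062
Total weight = 1633 + 1532 + 825 + 720 + 770 + 436 + 1472 + 407 = 7795
Weighted proportion = 5062 / 7795 = 0.64939064 → 64.939064%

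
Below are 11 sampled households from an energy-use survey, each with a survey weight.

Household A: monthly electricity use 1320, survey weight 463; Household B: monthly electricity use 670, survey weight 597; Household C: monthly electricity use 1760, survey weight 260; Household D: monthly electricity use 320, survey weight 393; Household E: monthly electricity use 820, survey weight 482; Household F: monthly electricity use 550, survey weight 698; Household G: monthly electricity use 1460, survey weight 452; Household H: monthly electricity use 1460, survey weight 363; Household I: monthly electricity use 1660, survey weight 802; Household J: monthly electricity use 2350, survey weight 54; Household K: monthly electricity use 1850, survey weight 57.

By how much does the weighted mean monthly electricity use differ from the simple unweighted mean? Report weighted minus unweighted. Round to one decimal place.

-183.2

Unweighted sum = 14220
Unweighted mean = 14220 / 11 = 1292.7273
Weighted sum = 1320×463 + 670×597 + 1760×260 + 320×393 + 820×482 + 550×698 + 1460×452 + 1460×363 + 1660×802 + 2350×54 + 1850×57
  = 611160 + 399990 + 457600 + 125760 + 395240 + 383900 + 659920 + 529980 + 1331320 + 126900 + 105450 = 5127220
Sum of weights = 463 + 597 + 260 + 393 + 482 + 698 + 452 + 363 + 802 + 54 + 57 = 4621
Weighted mean = 5127220 / 4621 = 1109.5477
Difference (weighted minus unweighted) = -183.17956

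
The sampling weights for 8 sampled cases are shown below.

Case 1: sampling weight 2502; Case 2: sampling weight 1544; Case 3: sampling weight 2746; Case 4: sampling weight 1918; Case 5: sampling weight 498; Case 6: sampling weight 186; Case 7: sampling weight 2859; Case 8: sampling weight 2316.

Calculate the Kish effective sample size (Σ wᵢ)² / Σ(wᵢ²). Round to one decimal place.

Σ wᵢ = 2502 + 1544 + 2746 + 1918 + 498 + 186 + 2859 + 2316 = 14569
Σ wᵢ² = 6260004 + 2383936 + 7540516 + 3678724 + 248004 + 34596 + 8173881 + 5363856 = 33683517
n_eff = 14569² / 33683517 = 212255761 / 33683517 = 6.3014726

6.3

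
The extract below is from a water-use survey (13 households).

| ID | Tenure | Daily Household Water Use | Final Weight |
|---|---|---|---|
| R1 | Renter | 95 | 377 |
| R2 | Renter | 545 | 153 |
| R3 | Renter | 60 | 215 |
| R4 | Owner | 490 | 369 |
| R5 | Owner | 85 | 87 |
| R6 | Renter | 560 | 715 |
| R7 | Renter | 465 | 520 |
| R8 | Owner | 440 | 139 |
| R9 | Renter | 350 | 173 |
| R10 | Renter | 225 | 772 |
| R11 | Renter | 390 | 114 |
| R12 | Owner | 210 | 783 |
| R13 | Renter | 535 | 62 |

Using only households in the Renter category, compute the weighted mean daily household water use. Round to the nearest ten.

Renter rows: R1, R2, R3, R6, R7, R9, R10, R11, R13
Weighted sum = 95×377 + 545×153 + 60×215 + 560×715 + 465×520 + 350×173 + 225×772 + 390×114 + 535×62
  = 35815 + 83385 + 12900 + 400400 + 241800 + 60550 + 173700 + 44460 + 33170 = 1086180
Sum of weights = 377 + 153 + 215 + 715 + 520 + 173 + 772 + 114 + 62 = 3101
Weighted mean = 1086180 / 3101 = 350.26766

350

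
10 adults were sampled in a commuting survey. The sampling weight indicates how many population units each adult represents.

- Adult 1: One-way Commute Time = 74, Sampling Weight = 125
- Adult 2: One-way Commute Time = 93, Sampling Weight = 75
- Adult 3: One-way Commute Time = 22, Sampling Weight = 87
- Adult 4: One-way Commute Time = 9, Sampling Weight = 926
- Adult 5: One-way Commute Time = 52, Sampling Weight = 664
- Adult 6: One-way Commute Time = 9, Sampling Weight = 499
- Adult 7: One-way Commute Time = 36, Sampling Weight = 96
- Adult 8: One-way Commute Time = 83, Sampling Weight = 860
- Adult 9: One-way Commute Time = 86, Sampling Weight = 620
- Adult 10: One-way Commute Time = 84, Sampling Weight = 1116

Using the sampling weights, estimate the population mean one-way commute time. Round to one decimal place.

56.7

Weighted sum = 74×125 + 93×75 + 22×87 + 9×926 + 52×664 + 9×499 + 36×96 + 83×860 + 86×620 + 84×1116
  = 9250 + 6975 + 1914 + 8334 + 34528 + 4491 + 3456 + 71380 + 53320 + 93744 = 287392
Sum of weights = 5068
Weighted mean = 287392 / 5068 = 56.707182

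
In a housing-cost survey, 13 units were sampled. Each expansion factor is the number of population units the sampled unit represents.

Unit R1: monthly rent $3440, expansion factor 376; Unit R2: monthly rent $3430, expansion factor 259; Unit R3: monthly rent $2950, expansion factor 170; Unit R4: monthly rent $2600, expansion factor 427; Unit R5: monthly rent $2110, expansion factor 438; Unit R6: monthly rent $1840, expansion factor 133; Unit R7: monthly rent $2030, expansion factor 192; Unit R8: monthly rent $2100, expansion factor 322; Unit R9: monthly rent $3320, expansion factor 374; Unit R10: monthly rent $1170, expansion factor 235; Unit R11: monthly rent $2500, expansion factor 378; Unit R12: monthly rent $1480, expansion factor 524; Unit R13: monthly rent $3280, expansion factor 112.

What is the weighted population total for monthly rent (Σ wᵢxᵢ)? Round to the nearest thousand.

9633000

Weighted total = 9632880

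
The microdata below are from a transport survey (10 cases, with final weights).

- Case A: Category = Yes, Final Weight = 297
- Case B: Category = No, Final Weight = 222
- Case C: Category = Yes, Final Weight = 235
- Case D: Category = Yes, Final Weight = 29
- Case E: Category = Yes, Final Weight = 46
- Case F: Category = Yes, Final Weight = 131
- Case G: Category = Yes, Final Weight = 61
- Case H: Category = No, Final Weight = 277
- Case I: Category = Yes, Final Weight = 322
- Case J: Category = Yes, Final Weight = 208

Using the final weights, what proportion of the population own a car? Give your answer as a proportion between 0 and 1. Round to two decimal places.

0.73

Sum of weights for 'Yes' = 297 + 235 + 29 + 46 + 131 + 61 + 322 + 208 = 1329
Total weight = 297 + 222 + 235 + 29 + 46 + 131 + 61 + 277 + 322 + 208 = 1828
Weighted proportion = 1329 / 1828 = 0.72702407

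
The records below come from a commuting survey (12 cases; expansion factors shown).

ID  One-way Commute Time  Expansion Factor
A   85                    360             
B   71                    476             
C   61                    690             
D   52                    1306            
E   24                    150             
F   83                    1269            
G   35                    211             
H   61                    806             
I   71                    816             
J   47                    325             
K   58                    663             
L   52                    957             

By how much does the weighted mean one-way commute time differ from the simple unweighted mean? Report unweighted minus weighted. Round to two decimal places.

-4.10

Unweighted sum = 85 + 71 + 61 + 52 + 24 + 83 + 35 + 61 + 71 + 47 + 58 + 52 = 700
Unweighted mean = 700 / 12 = 58.333333
Weighted sum = 85×360 + 71×476 + 61×690 + 52×1306 + 24×150 + 83×1269 + 35×211 + 61×806 + 71×816 + 47×325 + 58×663 + 52×957
  = 501305
Sum of weights = 8029
Weighted mean = 501305 / 8029 = 62.436792
Difference (unweighted minus weighted) = -4.1034583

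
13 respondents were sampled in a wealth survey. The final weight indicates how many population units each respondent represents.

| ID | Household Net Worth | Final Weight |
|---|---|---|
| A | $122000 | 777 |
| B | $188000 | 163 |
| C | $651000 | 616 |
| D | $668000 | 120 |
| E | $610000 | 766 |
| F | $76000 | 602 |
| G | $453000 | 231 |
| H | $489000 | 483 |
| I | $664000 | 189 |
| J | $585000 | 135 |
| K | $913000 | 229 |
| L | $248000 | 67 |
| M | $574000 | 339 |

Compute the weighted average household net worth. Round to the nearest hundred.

Weighted sum = 2085206000
Sum of weights = 4717
Weighted mean = 2085206000 / 4717 = 442061.9

442100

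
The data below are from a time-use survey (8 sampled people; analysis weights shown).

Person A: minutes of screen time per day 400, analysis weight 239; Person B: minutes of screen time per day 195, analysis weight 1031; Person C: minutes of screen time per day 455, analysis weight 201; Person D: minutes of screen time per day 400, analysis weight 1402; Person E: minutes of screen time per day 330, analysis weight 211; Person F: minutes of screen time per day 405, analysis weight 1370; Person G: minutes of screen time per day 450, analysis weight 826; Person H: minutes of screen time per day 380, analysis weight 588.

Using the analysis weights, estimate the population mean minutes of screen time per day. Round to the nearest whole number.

Weighted sum = 400×239 + 195×1031 + 455×201 + 400×1402 + 330×211 + 405×1370 + 450×826 + 380×588
  = 95600 + 201045 + 91455 + 560800 + 69630 + 554850 + 371700 + 223440 = 2168520
Sum of weights = 239 + 1031 + 201 + 1402 + 211 + 1370 + 826 + 588 = 5868
Weighted mean = 2168520 / 5868 = 369.5501

370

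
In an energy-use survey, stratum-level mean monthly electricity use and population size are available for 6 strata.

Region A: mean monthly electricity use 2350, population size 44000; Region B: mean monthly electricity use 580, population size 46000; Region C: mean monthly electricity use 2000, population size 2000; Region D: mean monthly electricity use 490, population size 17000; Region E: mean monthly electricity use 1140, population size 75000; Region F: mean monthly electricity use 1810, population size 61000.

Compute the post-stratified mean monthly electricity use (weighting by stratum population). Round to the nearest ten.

Σ Nₕ·x̄ₕ = 2350×44000 + 580×46000 + 2000×2000 + 490×17000 + 1140×75000 + 1810×61000
  = 103400000 + 26680000 + 4000000 + 8330000 + 85500000 + 110410000 = 338320000
Σ Nₕ = 245000
Overall mean = 338320000 / 245000 = 1380.898

1380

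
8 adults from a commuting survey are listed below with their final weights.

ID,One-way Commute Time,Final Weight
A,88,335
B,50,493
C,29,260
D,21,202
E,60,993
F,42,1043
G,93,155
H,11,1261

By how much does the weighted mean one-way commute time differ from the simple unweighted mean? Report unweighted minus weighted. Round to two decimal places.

Unweighted sum = 394
Unweighted mean = 394 / 8 = 49.25
Weighted sum = 88×335 + 50×493 + 29×260 + 21×202 + 60×993 + 42×1043 + 93×155 + 11×1261
  = 197584
Sum of weights = 335 + 493 + 260 + 202 + 993 + 1043 + 155 + 1261 = 4742
Weighted mean = 197584 / 4742 = 41.666807
Difference (unweighted minus weighted) = 7.5831927

7.58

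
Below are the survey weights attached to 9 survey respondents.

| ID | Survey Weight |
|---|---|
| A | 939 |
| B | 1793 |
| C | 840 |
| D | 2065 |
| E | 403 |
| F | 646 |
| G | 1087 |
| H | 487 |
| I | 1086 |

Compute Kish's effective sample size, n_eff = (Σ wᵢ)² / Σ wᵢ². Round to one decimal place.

7.1

Σ wᵢ = 939 + 1793 + 840 + 2065 + 403 + 646 + 1087 + 487 + 1086 = 9346
Σ wᵢ² = 881721 + 3214849 + 705600 + 4264225 + 162409 + 417316 + 1181569 + 237169 + 1179396 = 12244254
n_eff = 9346² / 12244254 = 87347716 / 12244254 = 7.133772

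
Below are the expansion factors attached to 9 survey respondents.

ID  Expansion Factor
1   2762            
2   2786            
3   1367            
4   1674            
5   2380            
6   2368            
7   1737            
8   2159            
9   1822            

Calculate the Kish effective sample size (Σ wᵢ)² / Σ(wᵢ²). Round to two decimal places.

8.58

Σ wᵢ = 2762 + 2786 + 1367 + 1674 + 2380 + 2368 + 1737 + 2159 + 1822 = 19055
Σ wᵢ² = 7628644 + 7761796 + 1868689 + 2802276 + 5664400 + 5607424 + 3017169 + 4661281 + 3319684 = 42331363
n_eff = 19055² / 42331363 = 363093025 / 42331363 = 8.5773998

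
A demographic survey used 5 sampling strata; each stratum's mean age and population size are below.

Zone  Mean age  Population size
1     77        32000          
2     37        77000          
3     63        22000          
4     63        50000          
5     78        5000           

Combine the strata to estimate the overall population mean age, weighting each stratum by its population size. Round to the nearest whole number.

Σ Nₕ·x̄ₕ = 77×32000 + 37×77000 + 63×22000 + 63×50000 + 78×5000
  = 2464000 + 2849000 + 1386000 + 3150000 + 390000 = 10239000
Σ Nₕ = 32000 + 77000 + 22000 + 50000 + 5000 = 186000
Overall mean = 10239000 / 186000 = 55.048387

55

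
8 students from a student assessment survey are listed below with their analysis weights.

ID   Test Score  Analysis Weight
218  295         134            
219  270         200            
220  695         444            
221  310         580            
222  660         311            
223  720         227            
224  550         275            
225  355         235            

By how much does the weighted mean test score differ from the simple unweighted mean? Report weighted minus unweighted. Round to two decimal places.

10.76

Unweighted sum = 295 + 270 + 695 + 310 + 660 + 720 + 550 + 355 = 3855
Unweighted mean = 3855 / 8 = 481.875
Weighted sum = 295×134 + 270×200 + 695×444 + 310×580 + 660×311 + 720×227 + 550×275 + 355×235
  = 1185285
Sum of weights = 2406
Weighted mean = 1185285 / 2406 = 492.63716
Difference (weighted minus unweighted) = 10.762157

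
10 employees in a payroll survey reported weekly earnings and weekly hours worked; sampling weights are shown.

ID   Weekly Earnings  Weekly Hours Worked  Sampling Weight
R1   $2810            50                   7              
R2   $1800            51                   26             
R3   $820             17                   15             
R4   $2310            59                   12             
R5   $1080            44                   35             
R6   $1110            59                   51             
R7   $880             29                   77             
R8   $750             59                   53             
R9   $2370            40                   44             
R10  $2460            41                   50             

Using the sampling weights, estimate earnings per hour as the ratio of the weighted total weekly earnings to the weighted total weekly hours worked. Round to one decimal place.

Σ wᵢ·y = 535690
Σ wᵢ·x = 50×7 + 51×26 + 17×15 + 59×12 + 44×35 + 59×51 + 29×77 + 59×53 + 40×44 + 41×50
  = 350 + 1326 + 255 + 708 + 1540 + 3009 + 2233 + 3127 + 1760 + 2050 = 16358
Ratio = 535690 / 16358 = 32.747891

32.7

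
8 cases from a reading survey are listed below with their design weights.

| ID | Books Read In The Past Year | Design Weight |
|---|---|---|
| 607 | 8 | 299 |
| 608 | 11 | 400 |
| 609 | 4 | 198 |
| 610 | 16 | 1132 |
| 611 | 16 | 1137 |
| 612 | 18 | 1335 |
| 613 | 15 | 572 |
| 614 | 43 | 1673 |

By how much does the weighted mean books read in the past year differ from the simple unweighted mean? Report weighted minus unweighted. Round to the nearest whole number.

6

Unweighted sum = 8 + 11 + 4 + 16 + 16 + 18 + 15 + 43 = 131
Unweighted mean = 131 / 8 = 16.375
Weighted sum = 8×299 + 11×400 + 4×198 + 16×1132 + 16×1137 + 18×1335 + 15×572 + 43×1673
  = 2392 + 4400 + 792 + 18112 + 18192 + 24030 + 8580 + 71939 = 148437
Sum of weights = 299 + 400 + 198 + 1132 + 1137 + 1335 + 572 + 1673 = 6746
Weighted mean = 148437 / 6746 = 22.003706
Difference (weighted minus unweighted) = 5.6287059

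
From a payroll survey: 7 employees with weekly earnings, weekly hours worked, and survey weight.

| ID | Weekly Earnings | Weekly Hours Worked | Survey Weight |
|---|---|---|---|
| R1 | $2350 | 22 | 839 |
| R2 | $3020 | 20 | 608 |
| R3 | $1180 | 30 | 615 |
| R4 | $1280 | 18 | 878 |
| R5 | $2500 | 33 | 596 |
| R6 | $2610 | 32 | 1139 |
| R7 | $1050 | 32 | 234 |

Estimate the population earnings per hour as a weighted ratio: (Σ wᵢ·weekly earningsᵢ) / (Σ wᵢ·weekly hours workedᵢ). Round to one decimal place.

80.7

Σ wᵢ·y = 2350×839 + 3020×608 + 1180×615 + 1280×878 + 2500×596 + 2610×1139 + 1050×234
  = 1971650 + 1836160 + 725700 + 1123840 + 1490000 + 2972790 + 245700 = 10365840
Σ wᵢ·x = 22×839 + 20×608 + 30×615 + 18×878 + 33×596 + 32×1139 + 32×234
  = 128476
Ratio = 10365840 / 128476 = 80.683085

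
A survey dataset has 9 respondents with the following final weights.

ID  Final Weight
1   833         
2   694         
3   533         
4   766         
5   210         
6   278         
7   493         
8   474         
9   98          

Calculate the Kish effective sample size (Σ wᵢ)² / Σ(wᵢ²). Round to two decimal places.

Σ wᵢ = 833 + 694 + 533 + 766 + 210 + 278 + 493 + 474 + 98 = 4379
Σ wᵢ² = 693889 + 481636 + 284089 + 586756 + 44100 + 77284 + 243049 + 224676 + 9604 = 2645083
n_eff = 4379² / 2645083 = 19175641 / 2645083 = 7.2495423

7.25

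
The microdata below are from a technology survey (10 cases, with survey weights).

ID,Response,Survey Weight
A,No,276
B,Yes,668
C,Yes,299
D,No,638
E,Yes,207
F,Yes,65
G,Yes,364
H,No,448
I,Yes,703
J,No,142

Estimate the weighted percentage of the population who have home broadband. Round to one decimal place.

60.5

Sum of weights for 'Yes' = 668 + 299 + 207 + 65 + 364 + 703 = 2306
Total weight = 276 + 668 + 299 + 638 + 207 + 65 + 364 + 448 + 703 + 142 = 3810
Weighted proportion = 2306 / 3810 = 0.60524934 → 60.524934%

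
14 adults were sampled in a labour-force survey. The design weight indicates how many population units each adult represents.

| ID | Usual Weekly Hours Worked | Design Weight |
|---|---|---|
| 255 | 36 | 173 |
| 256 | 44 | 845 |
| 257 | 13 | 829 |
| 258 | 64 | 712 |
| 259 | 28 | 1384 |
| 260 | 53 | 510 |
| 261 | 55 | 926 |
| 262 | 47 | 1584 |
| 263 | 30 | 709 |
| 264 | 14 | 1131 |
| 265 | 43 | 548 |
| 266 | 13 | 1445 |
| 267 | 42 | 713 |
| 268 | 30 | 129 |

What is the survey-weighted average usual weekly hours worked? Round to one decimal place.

Weighted sum = 404182
Sum of weights = 11638
Weighted mean = 404182 / 11638 = 34.729507

34.7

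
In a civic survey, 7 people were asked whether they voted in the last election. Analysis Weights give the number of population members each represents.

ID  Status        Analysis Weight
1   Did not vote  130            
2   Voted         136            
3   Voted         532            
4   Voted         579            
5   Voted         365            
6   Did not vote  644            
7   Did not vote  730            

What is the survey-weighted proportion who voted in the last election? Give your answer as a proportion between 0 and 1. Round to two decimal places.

0.52

Sum of weights for 'Voted' = 136 + 532 + 579 + 365 = 1612
Total weight = 130 + 136 + 532 + 579 + 365 + 644 + 730 = 3116
Weighted proportion = 1612 / 3116 = 0.51732991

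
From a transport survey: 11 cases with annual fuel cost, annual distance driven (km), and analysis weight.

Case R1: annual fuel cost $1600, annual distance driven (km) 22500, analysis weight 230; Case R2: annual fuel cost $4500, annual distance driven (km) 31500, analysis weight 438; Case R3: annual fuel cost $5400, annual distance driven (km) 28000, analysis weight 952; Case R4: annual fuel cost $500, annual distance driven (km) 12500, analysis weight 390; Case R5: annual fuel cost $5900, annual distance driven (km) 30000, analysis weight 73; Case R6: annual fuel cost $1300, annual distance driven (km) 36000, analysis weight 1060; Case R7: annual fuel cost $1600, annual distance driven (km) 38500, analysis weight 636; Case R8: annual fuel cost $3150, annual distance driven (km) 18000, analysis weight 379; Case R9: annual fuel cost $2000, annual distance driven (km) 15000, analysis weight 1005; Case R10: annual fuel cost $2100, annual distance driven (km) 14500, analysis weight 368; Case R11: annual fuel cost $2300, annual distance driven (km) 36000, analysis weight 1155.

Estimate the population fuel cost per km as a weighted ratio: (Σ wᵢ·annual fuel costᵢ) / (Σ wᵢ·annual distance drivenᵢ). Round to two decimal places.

0.09

Σ wᵢ·y = 1600×230 + 4500×438 + 5400×952 + 500×390 + 5900×73 + 1300×1060 + 1600×636 + 3150×379 + 2000×1005 + 2100×368 + 2300×1155
  = 368000 + 1971000 + 5140800 + 195000 + 430700 + 1378000 + 1017600 + 1193850 + 2010000 + 772800 + 2656500 = 17134250
Σ wᵢ·x = 184152000
Ratio = 17134250 / 184152000 = 0.093044061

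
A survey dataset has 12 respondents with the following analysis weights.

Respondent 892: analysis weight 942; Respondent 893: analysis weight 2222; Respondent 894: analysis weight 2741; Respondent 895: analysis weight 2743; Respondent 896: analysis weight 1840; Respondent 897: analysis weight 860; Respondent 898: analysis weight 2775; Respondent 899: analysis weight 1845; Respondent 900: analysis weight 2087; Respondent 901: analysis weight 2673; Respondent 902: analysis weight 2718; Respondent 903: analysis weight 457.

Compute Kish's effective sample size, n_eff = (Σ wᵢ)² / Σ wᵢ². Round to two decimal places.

Σ wᵢ = 942 + 2222 + 2741 + 2743 + 1840 + 860 + 2775 + 1845 + 2087 + 2673 + 2718 + 457 = 23903
Σ wᵢ² = 55188499
n_eff = 23903² / 55188499 = 571353409 / 55188499 = 10.352762

10.35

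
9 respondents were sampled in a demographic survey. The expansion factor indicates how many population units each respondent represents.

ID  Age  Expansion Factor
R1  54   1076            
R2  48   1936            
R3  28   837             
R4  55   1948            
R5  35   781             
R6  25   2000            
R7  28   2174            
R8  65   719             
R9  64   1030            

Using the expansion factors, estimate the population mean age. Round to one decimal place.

Weighted sum = 54×1076 + 48×1936 + 28×837 + 55×1948 + 35×781 + 25×2000 + 28×2174 + 65×719 + 64×1030
  = 58104 + 92928 + 23436 + 107140 + 27335 + 50000 + 60872 + 46735 + 65920 = 532470
Sum of weights = 1076 + 1936 + 837 + 1948 + 781 + 2000 + 2174 + 719 + 1030 = 12501
Weighted mean = 532470 / 12501 = 42.594192

42.6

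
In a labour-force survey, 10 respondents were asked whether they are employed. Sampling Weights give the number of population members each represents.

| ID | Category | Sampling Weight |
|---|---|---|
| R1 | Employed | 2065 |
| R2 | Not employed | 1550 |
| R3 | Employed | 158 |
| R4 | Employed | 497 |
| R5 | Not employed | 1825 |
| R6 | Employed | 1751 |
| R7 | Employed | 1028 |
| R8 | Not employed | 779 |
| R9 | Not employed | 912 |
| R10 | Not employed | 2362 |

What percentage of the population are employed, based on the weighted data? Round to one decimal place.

42.5

Sum of weights for 'Employed' = 2065 + 158 + 497 + 1751 + 1028 = 5499
Total weight = 2065 + 1550 + 158 + 497 + 1825 + 1751 + 1028 + 779 + 912 + 2362 = 12927
Weighted proportion = 5499 / 12927 = 0.42538872 → 42.538872%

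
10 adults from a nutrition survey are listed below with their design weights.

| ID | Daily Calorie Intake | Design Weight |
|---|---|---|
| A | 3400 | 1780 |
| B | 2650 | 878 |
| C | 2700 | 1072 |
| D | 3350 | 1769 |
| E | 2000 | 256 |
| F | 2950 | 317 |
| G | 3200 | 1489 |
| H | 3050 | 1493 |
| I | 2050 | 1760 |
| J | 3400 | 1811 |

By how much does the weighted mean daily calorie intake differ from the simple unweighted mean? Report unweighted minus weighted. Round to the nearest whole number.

Unweighted sum = 28750
Unweighted mean = 28750 / 10 = 2875
Weighted sum = 3400×1780 + 2650×878 + 2700×1072 + 3350×1769 + 2000×256 + 2950×317 + 3200×1489 + 3050×1493 + 2050×1760 + 3400×1811
  = 37730250
Sum of weights = 1780 + 878 + 1072 + 1769 + 256 + 317 + 1489 + 1493 + 1760 + 1811 = 12625
Weighted mean = 37730250 / 12625 = 2988.5347
Difference (unweighted minus weighted) = -113.53465

-114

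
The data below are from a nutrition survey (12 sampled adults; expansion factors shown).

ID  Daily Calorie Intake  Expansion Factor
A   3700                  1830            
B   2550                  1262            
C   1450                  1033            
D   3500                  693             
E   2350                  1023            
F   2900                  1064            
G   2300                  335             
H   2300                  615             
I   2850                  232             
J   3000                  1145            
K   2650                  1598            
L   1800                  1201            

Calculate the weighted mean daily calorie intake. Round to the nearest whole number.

2666

Weighted sum = 3700×1830 + 2550×1262 + 1450×1033 + 3500×693 + 2350×1023 + 2900×1064 + 2300×335 + 2300×615 + 2850×232 + 3000×1145 + 2650×1598 + 1800×1201
  = 6771000 + 3218100 + 1497850 + 2425500 + 2404050 + 3085600 + 770500 + 1414500 + 661200 + 3435000 + 4234700 + 2161800 = 32079800
Sum of weights = 1830 + 1262 + 1033 + 693 + 1023 + 1064 + 335 + 615 + 232 + 1145 + 1598 + 1201 = 12031
Weighted mean = 32079800 / 12031 = 2666.4284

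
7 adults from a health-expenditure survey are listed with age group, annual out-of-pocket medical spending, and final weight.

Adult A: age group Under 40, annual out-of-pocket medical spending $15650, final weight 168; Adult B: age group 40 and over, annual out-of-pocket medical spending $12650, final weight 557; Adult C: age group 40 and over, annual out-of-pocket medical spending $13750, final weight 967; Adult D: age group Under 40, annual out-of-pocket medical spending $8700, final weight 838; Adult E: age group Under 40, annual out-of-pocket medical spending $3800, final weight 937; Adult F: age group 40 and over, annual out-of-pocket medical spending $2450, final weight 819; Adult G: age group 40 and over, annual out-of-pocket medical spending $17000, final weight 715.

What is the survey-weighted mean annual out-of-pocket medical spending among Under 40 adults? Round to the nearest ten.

Under 40 rows: A, D, E
Weighted sum = 15650×168 + 8700×838 + 3800×937
  = 13480400
Sum of weights = 168 + 838 + 937 = 1943
Weighted mean = 13480400 / 1943 = 6937.931

6940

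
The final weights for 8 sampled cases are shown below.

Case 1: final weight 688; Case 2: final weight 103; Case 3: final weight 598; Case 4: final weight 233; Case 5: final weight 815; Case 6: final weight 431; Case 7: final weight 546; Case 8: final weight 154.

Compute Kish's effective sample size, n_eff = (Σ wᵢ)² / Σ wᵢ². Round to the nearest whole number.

Σ wᵢ = 688 + 103 + 598 + 233 + 815 + 431 + 546 + 154 = 3568
Σ wᵢ² = 473344 + 10609 + 357604 + 54289 + 664225 + 185761 + 298116 + 23716 = 2067664
n_eff = 3568² / 2067664 = 12730624 / 2067664 = 6.1570081

6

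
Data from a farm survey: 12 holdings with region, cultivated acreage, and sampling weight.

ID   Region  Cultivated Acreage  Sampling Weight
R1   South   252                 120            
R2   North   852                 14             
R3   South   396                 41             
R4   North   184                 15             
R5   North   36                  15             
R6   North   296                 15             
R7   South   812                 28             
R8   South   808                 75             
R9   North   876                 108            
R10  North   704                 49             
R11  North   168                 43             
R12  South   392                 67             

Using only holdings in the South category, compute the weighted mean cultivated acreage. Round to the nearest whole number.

472

South rows: R1, R3, R7, R8, R12
Weighted sum = 252×120 + 396×41 + 812×28 + 808×75 + 392×67
  = 30240 + 16236 + 22736 + 60600 + 26264 = 156076
Sum of weights = 331
Weighted mean = 156076 / 331 = 471.5287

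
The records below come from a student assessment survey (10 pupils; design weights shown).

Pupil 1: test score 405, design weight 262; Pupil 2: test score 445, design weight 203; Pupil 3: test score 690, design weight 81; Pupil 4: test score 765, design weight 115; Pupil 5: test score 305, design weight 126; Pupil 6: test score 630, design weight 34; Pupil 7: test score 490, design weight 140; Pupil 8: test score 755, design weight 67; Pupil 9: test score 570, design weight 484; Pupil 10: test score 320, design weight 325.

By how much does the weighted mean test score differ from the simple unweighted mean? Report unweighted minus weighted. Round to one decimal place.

48.0

Unweighted sum = 5375
Unweighted mean = 5375 / 10 = 537.5
Weighted sum = 405×262 + 445×203 + 690×81 + 765×115 + 305×126 + 630×34 + 490×140 + 755×67 + 570×484 + 320×325
  = 106110 + 90335 + 55890 + 87975 + 38430 + 21420 + 68600 + 50585 + 275880 + 104000 = 899225
Sum of weights = 1837
Weighted mean = 899225 / 1837 = 489.50735
Difference (unweighted minus weighted) = 47.992651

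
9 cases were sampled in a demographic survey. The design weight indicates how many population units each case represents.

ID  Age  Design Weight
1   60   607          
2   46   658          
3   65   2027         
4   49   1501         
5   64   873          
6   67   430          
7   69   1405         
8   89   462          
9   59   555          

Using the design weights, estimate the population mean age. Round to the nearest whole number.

Weighted sum = 60×607 + 46×658 + 65×2027 + 49×1501 + 64×873 + 67×430 + 69×1405 + 89×462 + 59×555
  = 36420 + 30268 + 131755 + 73549 + 55872 + 28810 + 96945 + 41118 + 32745 = 527482
Sum of weights = 8518
Weighted mean = 527482 / 8518 = 61.925569

62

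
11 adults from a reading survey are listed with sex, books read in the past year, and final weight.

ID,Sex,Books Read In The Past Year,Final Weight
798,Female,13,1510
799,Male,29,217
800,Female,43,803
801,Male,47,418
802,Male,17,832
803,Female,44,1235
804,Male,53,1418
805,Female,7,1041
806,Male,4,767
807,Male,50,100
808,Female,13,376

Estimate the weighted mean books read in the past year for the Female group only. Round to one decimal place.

24.3

Female rows: 798, 800, 803, 805, 808
Weighted sum = 13×1510 + 43×803 + 44×1235 + 7×1041 + 13×376
  = 19630 + 34529 + 54340 + 7287 + 4888 = 120674
Sum of weights = 4965
Weighted mean = 120674 / 4965 = 24.304935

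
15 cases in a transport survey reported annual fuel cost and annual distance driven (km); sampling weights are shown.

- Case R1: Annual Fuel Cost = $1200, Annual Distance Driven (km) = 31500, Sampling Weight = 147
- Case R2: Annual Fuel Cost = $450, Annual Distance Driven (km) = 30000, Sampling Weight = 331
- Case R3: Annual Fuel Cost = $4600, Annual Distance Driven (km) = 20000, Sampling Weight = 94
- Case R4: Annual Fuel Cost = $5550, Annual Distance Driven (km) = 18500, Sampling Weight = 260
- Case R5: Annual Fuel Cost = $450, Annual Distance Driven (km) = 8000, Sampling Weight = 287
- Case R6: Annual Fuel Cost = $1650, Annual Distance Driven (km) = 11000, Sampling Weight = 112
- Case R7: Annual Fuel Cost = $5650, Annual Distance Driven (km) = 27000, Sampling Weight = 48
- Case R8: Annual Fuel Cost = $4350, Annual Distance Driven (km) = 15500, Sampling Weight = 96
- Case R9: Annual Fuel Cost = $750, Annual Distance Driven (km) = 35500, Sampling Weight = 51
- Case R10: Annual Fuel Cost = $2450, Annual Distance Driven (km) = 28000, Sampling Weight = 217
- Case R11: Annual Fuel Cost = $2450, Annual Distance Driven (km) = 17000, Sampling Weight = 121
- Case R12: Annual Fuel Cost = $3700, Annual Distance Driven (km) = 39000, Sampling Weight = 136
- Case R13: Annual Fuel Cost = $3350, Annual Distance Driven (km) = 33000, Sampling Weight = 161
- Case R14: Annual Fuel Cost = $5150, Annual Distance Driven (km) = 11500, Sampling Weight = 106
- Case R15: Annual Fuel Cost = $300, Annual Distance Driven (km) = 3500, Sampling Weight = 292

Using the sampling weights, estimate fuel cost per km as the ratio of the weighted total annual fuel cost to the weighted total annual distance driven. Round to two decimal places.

0.11

Σ wᵢ·y = 5745900
Σ wᵢ·x = 50364000
Ratio = 5745900 / 50364000 = 0.11408744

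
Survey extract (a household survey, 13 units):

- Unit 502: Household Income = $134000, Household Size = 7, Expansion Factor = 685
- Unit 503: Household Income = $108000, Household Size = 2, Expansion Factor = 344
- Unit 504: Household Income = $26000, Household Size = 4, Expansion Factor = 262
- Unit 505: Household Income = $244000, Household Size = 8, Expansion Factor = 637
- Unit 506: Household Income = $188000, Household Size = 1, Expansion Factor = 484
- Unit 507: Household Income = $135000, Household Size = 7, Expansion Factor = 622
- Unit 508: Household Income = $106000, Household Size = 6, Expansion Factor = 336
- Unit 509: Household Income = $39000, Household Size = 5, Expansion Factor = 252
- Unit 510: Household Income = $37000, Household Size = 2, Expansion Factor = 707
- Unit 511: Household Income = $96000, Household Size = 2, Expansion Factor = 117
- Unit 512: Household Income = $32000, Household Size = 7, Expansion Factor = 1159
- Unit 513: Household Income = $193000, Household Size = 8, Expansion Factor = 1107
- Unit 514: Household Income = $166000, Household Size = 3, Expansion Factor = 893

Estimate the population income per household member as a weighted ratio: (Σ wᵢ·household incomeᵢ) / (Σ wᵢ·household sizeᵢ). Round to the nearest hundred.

Σ wᵢ·y = 947956000
Σ wᵢ·x = 41037
Ratio = 947956000 / 41037 = 23100.032

23100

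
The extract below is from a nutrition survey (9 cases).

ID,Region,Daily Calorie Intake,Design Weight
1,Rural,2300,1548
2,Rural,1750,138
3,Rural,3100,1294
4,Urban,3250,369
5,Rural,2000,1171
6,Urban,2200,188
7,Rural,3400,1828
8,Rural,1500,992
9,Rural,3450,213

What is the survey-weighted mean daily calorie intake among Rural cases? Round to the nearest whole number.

2588

Rural rows: 1, 2, 3, 5, 7, 8, 9
Weighted sum = 2300×1548 + 1750×138 + 3100×1294 + 2000×1171 + 3400×1828 + 1500×992 + 3450×213
  = 18593350
Sum of weights = 1548 + 138 + 1294 + 1171 + 1828 + 992 + 213 = 7184
Weighted mean = 18593350 / 7184 = 2588.1612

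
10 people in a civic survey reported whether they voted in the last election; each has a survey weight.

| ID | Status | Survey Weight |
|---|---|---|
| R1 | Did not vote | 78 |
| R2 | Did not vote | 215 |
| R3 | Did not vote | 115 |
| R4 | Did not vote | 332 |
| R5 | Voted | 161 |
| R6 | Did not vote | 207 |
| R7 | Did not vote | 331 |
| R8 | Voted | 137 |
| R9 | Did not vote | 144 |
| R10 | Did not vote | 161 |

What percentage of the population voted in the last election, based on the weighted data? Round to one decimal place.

Sum of weights for 'Voted' = 161 + 137 = 298
Total weight = 78 + 215 + 115 + 332 + 161 + 207 + 331 + 137 + 144 + 161 = 1881
Weighted proportion = 298 / 1881 = 0.15842637 → 15.842637%

15.8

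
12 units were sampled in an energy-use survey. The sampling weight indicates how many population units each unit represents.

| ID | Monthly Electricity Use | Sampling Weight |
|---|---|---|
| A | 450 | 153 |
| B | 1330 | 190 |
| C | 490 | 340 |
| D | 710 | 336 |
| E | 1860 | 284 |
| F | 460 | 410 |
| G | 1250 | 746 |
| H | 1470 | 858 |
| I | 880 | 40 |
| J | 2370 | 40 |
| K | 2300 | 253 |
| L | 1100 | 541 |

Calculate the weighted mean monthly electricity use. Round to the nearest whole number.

Weighted sum = 450×153 + 1330×190 + 490×340 + 710×336 + 1860×284 + 460×410 + 1250×746 + 1470×858 + 880×40 + 2370×40 + 2300×253 + 1100×541
  = 4944310
Sum of weights = 153 + 190 + 340 + 336 + 284 + 410 + 746 + 858 + 40 + 40 + 253 + 541 = 4191
Weighted mean = 4944310 / 4191 = 1179.7447

1180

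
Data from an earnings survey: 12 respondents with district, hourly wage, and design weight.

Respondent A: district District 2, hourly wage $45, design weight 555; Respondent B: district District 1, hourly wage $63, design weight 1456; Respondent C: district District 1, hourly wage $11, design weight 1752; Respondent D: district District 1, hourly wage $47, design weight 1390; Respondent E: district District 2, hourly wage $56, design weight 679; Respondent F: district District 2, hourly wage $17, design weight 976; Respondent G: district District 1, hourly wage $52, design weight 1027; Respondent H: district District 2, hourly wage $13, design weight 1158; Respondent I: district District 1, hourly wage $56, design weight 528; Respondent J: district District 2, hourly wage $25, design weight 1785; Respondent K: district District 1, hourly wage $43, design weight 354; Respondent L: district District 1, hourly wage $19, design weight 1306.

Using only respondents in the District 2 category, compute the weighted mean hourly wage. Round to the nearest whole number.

District 2 rows: A, E, F, H, J
Weighted sum = 45×555 + 56×679 + 17×976 + 13×1158 + 25×1785
  = 139270
Sum of weights = 555 + 679 + 976 + 1158 + 1785 = 5153
Weighted mean = 139270 / 5153 = 27.026975

27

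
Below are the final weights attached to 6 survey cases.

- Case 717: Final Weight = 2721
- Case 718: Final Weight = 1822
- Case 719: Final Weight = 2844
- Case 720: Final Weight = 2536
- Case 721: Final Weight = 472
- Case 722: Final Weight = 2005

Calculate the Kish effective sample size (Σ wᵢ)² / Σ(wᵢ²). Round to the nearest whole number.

Σ wᵢ = 2721 + 1822 + 2844 + 2536 + 472 + 2005 = 12400
Σ wᵢ² = 7403841 + 3319684 + 8088336 + 6431296 + 222784 + 4020025 = 29485966
n_eff = 12400² / 29485966 = 153760000 / 29485966 = 5.2146842

5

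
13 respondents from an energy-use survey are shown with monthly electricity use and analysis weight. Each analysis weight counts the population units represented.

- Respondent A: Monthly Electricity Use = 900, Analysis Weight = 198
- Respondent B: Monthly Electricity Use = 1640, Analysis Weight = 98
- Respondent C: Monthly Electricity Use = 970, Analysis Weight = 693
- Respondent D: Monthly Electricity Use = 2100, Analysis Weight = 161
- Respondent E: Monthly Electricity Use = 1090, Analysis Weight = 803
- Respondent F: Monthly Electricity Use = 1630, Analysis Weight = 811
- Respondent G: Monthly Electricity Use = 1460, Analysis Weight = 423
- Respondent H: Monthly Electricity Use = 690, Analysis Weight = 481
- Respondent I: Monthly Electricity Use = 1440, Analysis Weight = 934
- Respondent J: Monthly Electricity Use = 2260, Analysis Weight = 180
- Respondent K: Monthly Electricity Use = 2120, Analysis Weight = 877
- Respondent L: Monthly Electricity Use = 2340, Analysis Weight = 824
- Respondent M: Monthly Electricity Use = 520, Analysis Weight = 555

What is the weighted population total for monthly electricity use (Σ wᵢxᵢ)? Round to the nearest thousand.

Weighted total = 10323660

10324000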